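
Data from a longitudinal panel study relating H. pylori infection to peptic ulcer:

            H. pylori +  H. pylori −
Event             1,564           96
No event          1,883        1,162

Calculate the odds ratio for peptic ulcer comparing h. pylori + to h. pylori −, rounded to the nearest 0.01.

Reading the table with exposure as columns: a = 1564 (H. pylori +, case), b = 1883 (H. pylori +, non-case), c = 96 (H. pylori −, case), d = 1162.
OR = (a·d)/(b·c) = (1564 × 1162) / (1883 × 96) = 1817368 / 180768 = 10.05359
The odds of peptic ulcer are about 10.05 times as high in the h. pylori + group.

10.05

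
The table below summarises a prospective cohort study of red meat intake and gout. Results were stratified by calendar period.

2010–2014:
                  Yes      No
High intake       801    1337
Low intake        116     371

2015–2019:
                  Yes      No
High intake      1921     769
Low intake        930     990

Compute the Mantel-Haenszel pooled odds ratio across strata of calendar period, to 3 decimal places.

OR_MH = Σ(aᵢdᵢ/nᵢ) / Σ(bᵢcᵢ/nᵢ), where nᵢ is the stratum total.
Stratum 1 (2010–2014): n = 2625; a·d/n = 801·371/2625 = 113.2080; b·c/n = 1337·116/2625 = 59.0827
Stratum 2 (2015–2019): n = 4610; a·d/n = 1921·990/4610 = 412.5358; b·c/n = 769·930/4610 = 155.1345
OR_MH = (113.2080 + 412.5358) / (59.0827 + 155.1345) = 525.7438 / 214.2172 = 2.45426

2.454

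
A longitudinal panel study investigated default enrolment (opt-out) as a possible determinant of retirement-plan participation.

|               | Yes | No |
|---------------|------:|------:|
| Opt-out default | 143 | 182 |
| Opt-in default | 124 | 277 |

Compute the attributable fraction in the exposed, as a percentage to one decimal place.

Cells: a = 143, b = 182, c = 124, d = 277.
Risk in exposed = 143/325 = 0.44000; risk in unexposed = 124/401 = 0.30923.
RR = 0.44000/0.30923 = 1.42290
AR% = (RR − 1)/RR × 100 = (1.42290 − 1)/1.42290 × 100 = 29.7212%

29.7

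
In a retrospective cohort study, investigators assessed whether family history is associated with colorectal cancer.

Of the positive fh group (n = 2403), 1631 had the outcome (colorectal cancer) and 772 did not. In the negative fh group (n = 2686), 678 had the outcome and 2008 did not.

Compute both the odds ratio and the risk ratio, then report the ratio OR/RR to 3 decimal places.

From the description: a = 1631, b = 772, c = 678, d = 2008.
OR = (1631·2008)/(772·678) = 3275048/523416 = 6.25707
Risk in exposed = 1631/2403 = 0.67873; risk in unexposed = 678/2686 = 0.25242; RR = 2.68891
OR/RR = 6.25707 / 2.68891 = 2.32699
The outcome is not rare, so the OR lies further from 1 than the RR.

2.327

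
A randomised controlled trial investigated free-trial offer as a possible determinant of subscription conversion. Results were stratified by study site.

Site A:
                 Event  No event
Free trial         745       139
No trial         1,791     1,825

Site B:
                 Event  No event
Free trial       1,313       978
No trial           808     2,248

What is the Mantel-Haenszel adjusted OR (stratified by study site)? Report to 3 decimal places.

4.205

OR_MH = Σ(aᵢdᵢ/nᵢ) / Σ(bᵢcᵢ/nᵢ), where nᵢ is the stratum total.
Stratum 1 (Site A): n = 4500; a·d/n = 745·1825/4500 = 302.1389; b·c/n = 139·1791/4500 = 55.3220
Stratum 2 (Site B): n = 5347; a·d/n = 1313·2248/5347 = 552.0150; b·c/n = 978·808/5347 = 147.7883
OR_MH = (302.1389 + 552.0150) / (55.3220 + 147.7883) = 854.1539 / 203.1103 = 4.20537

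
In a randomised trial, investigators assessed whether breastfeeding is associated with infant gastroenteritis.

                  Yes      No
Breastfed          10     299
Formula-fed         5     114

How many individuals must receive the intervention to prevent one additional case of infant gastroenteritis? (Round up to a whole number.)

Risk in treated group = 10/309 = 0.03236; risk in control = 5/119 = 0.04202.
Absolute risk reduction = 0.04202 − 0.03236 = 0.00965
NNT = 1 / ARR = 1 / 0.00965 = 103.580 → round up → 104

104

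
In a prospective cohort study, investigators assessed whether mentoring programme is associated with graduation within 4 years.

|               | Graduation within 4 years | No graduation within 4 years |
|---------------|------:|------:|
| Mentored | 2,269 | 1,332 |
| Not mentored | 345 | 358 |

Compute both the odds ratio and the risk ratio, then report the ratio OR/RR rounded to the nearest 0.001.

1.377

Cells: a = 2269, b = 1332, c = 345, d = 358.
OR = (2269·358)/(1332·345) = 812302/459540 = 1.76764
Risk in exposed = 2269/3601 = 0.63010; risk in unexposed = 345/703 = 0.49075; RR = 1.28395
OR/RR = 1.76764 / 1.28395 = 1.37672
The outcome is not rare, so the OR lies further from 1 than the RR.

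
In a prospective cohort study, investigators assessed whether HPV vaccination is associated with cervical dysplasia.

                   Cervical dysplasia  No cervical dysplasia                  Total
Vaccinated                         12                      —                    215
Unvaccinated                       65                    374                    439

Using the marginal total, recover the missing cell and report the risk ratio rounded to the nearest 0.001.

0.377

The missing cell is in the exposed row: 215 − 12 = 203.
So a = 12, b = 203, c = 65, d = 374.
RR = [a/(a+b)] / [c/(c+d)] = (12/215) / (65/439) = 0.05581/0.14806 = 0.37696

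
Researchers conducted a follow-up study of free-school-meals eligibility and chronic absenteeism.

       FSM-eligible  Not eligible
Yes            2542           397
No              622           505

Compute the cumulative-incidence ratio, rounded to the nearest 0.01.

Reading the table with exposure as columns: a = 2542 (FSM-eligible, case), b = 622 (FSM-eligible, non-case), c = 397 (Not eligible, case), d = 505.
Risk in exposed = 2542/3164 = 0.80341; risk in unexposed = 397/902 = 0.44013.
RR = 0.80341 / 0.44013 = 1.82539
The risk among the exposed is 1.83 times that among the unexposed.

1.83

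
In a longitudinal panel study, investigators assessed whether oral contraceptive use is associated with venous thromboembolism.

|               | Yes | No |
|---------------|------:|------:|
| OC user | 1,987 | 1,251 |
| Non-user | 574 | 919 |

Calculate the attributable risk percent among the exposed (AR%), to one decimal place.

37.3

Cells: a = 1987, b = 1251, c = 574, d = 919.
Risk in exposed = 1987/3238 = 0.61365; risk in unexposed = 574/1493 = 0.38446.
RR = 0.61365/0.38446 = 1.59613
AR% = (RR − 1)/RR × 100 = (1.59613 − 1)/1.59613 × 100 = 37.3486%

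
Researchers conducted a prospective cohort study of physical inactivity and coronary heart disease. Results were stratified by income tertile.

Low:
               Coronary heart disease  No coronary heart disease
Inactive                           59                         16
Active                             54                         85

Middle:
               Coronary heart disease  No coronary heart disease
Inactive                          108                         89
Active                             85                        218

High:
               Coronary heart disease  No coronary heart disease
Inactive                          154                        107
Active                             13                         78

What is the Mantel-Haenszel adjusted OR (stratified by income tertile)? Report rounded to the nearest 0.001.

4.526

OR_MH = Σ(aᵢdᵢ/nᵢ) / Σ(bᵢcᵢ/nᵢ), where nᵢ is the stratum total.
Stratum 1 (Low): n = 214; a·d/n = 59·85/214 = 23.4346; b·c/n = 16·54/214 = 4.0374
Stratum 2 (Middle): n = 500; a·d/n = 108·218/500 = 47.0880; b·c/n = 89·85/500 = 15.1300
Stratum 3 (High): n = 352; a·d/n = 154·78/352 = 34.1250; b·c/n = 107·13/352 = 3.9517
OR_MH = (23.4346 + 47.0880 + 34.1250) / (4.0374 + 15.1300 + 3.9517) = 104.6476 / 23.1191 = 4.52646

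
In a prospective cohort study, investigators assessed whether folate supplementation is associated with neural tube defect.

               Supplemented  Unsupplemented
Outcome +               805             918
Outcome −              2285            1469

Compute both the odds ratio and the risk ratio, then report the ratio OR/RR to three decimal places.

0.832

Reading the table with exposure as columns: a = 805 (Supplemented, case), b = 2285 (Supplemented, non-case), c = 918 (Unsupplemented, case), d = 1469.
OR = (805·1469)/(2285·918) = 1182545/2097630 = 0.56375
Risk in exposed = 805/3090 = 0.26052; risk in unexposed = 918/2387 = 0.38458; RR = 0.67740
OR/RR = 0.56375 / 0.67740 = 0.83223
The outcome is not rare, so the OR lies further from 1 than the RR.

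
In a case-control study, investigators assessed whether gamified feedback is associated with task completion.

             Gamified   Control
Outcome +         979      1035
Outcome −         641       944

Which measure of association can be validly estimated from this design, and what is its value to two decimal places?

1.39

Reading the table with exposure as columns: a = 979 (Gamified, case), b = 641 (Gamified, non-case), c = 1035 (Control, case), d = 944.
This is a case-control study: participants were sampled on outcome status, so risks in the source population cannot be estimated directly — relative risk is not valid here. The odds ratio is the appropriate measure.
OR = (a·d)/(b·c) = (979 × 944) / (641 × 1035) = 924176 / 663435 = 1.39302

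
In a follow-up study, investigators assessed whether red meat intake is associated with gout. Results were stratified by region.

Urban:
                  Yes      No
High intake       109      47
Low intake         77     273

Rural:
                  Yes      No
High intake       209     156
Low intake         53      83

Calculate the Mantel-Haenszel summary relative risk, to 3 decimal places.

RR_MH = Σ(aᵢ·n₀ᵢ/nᵢ) / Σ(cᵢ·n₁ᵢ/nᵢ), with n₁ᵢ = aᵢ+bᵢ (exposed), n₀ᵢ = cᵢ+dᵢ (unexposed), nᵢ = n₁ᵢ+n₀ᵢ.
Stratum 1 (Urban): n₁ = 156, n₀ = 350, n = 506; a·n₀/n = 109·350/506 = 75.3953; c·n₁/n = 77·156/506 = 23.7391
Stratum 2 (Rural): n₁ = 365, n₀ = 136, n = 501; a·n₀/n = 209·136/501 = 56.7345; c·n₁/n = 53·365/501 = 38.6128
RR_MH = (75.3953 + 56.7345) / (23.7391 + 38.6128) = 132.1298 / 62.3519 = 2.11910

2.119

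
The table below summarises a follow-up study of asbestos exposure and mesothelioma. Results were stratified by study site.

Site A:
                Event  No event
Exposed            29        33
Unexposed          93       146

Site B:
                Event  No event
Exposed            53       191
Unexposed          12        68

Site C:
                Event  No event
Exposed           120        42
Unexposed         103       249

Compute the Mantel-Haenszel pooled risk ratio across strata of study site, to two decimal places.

1.95

RR_MH = Σ(aᵢ·n₀ᵢ/nᵢ) / Σ(cᵢ·n₁ᵢ/nᵢ), with n₁ᵢ = aᵢ+bᵢ (exposed), n₀ᵢ = cᵢ+dᵢ (unexposed), nᵢ = n₁ᵢ+n₀ᵢ.
Stratum 1 (Site A): n₁ = 62, n₀ = 239, n = 301; a·n₀/n = 29·239/301 = 23.0266; c·n₁/n = 93·62/301 = 19.1561
Stratum 2 (Site B): n₁ = 244, n₀ = 80, n = 324; a·n₀/n = 53·80/324 = 13.0864; c·n₁/n = 12·244/324 = 9.0370
Stratum 3 (Site C): n₁ = 162, n₀ = 352, n = 514; a·n₀/n = 120·352/514 = 82.1790; c·n₁/n = 103·162/514 = 32.4630
RR_MH = (23.0266 + 13.0864 + 82.1790) / (19.1561 + 9.0370 + 32.4630) = 118.2920 / 60.6562 = 1.95020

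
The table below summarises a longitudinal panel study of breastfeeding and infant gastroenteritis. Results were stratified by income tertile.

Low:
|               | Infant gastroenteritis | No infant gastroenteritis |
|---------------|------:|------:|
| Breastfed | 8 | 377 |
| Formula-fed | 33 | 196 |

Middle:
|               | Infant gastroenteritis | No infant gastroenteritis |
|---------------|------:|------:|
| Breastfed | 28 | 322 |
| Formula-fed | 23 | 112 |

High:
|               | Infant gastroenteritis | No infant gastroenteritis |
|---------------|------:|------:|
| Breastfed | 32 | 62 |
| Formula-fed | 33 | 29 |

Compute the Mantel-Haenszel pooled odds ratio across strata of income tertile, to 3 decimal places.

0.308

OR_MH = Σ(aᵢdᵢ/nᵢ) / Σ(bᵢcᵢ/nᵢ), where nᵢ is the stratum total.
Stratum 1 (Low): n = 614; a·d/n = 8·196/614 = 2.5537; b·c/n = 377·33/614 = 20.2622
Stratum 2 (Middle): n = 485; a·d/n = 28·112/485 = 6.4660; b·c/n = 322·23/485 = 15.2701
Stratum 3 (High): n = 156; a·d/n = 32·29/156 = 5.9487; b·c/n = 62·33/156 = 13.1154
OR_MH = (2.5537 + 6.4660 + 5.9487) / (20.2622 + 15.2701 + 13.1154) = 14.9684 / 48.6477 = 0.30769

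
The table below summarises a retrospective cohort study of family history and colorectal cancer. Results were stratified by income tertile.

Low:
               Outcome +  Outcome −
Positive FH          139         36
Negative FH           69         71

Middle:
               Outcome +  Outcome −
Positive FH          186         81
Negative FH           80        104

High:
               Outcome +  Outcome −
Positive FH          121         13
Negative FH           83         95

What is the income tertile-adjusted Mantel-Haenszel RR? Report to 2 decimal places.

1.70

RR_MH = Σ(aᵢ·n₀ᵢ/nᵢ) / Σ(cᵢ·n₁ᵢ/nᵢ), with n₁ᵢ = aᵢ+bᵢ (exposed), n₀ᵢ = cᵢ+dᵢ (unexposed), nᵢ = n₁ᵢ+n₀ᵢ.
Stratum 1 (Low): n₁ = 175, n₀ = 140, n = 315; a·n₀/n = 139·140/315 = 61.7778; c·n₁/n = 69·175/315 = 38.3333
Stratum 2 (Middle): n₁ = 267, n₀ = 184, n = 451; a·n₀/n = 186·184/451 = 75.8847; c·n₁/n = 80·267/451 = 47.3614
Stratum 3 (High): n₁ = 134, n₀ = 178, n = 312; a·n₀/n = 121·178/312 = 69.0321; c·n₁/n = 83·134/312 = 35.6474
RR_MH = (61.7778 + 75.8847 + 69.0321) / (38.3333 + 47.3614 + 35.6474) = 206.6945 / 121.3422 = 1.70340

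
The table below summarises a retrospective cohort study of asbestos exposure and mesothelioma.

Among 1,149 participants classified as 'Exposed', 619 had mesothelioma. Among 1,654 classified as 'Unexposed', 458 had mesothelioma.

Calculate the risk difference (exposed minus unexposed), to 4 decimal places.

0.2618

From the description: a = 619, b = 530, c = 458, d = 1196.
Risk in exposed = 619/1149 = 0.538729; risk in unexposed = 458/1654 = 0.276904.
Risk difference = 0.538729 − 0.276904 = 0.261825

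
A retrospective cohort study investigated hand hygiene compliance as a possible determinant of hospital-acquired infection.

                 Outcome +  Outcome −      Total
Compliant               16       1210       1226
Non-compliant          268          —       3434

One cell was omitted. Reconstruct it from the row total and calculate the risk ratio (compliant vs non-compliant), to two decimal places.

0.17

The missing cell is in the unexposed row: 3434 − 268 = 3166.
So a = 16, b = 1210, c = 268, d = 3166.
RR = [a/(a+b)] / [c/(c+d)] = (16/1226) / (268/3434) = 0.01305/0.07804 = 0.16722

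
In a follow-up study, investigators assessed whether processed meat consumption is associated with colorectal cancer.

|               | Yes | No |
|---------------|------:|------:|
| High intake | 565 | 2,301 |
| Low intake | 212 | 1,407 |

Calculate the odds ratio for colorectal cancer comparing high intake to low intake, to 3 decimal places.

1.630

Cells: a = 565, b = 2301, c = 212, d = 1407.
OR = (a·d)/(b·c) = (565 × 1407) / (2301 × 212) = 794955 / 487812 = 1.62963
The odds of colorectal cancer are about 1.63 times as high in the high intake group.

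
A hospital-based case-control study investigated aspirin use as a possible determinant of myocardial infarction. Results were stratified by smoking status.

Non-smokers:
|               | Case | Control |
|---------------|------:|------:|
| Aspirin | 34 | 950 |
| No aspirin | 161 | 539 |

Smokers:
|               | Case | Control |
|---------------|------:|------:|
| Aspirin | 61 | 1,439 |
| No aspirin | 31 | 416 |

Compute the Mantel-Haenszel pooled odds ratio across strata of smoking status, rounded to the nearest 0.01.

0.21

OR_MH = Σ(aᵢdᵢ/nᵢ) / Σ(bᵢcᵢ/nᵢ), where nᵢ is the stratum total.
Stratum 1 (Non-smokers): n = 1684; a·d/n = 34·539/1684 = 10.8824; b·c/n = 950·161/1684 = 90.8254
Stratum 2 (Smokers): n = 1947; a·d/n = 61·416/1947 = 13.0334; b·c/n = 1439·31/1947 = 22.9117
OR_MH = (10.8824 + 13.0334) / (90.8254 + 22.9117) = 23.9158 / 113.7371 = 0.21027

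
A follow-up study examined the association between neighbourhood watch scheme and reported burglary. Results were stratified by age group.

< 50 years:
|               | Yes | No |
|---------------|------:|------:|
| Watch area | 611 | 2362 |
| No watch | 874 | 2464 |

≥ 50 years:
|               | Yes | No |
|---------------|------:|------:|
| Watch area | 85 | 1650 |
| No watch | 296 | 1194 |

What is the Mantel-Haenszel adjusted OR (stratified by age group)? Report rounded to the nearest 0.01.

OR_MH = Σ(aᵢdᵢ/nᵢ) / Σ(bᵢcᵢ/nᵢ), where nᵢ is the stratum total.
Stratum 1 (< 50 years): n = 6311; a·d/n = 611·2464/6311 = 238.5524; b·c/n = 2362·874/6311 = 327.1095
Stratum 2 (≥ 50 years): n = 3225; a·d/n = 85·1194/3225 = 31.4698; b·c/n = 1650·296/3225 = 151.4419
OR_MH = (238.5524 + 31.4698) / (327.1095 + 151.4419) = 270.0221 / 478.5514 = 0.56425

0.56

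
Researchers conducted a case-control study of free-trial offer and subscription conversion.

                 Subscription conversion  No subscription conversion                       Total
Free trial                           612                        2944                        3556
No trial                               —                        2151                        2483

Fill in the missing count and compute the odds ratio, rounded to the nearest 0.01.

1.35

The missing cell is in the unexposed row: 2483 − 2151 = 332.
So a = 612, b = 2944, c = 332, d = 2151.
OR = (a·d)/(b·c) = (612 × 2151) / (2944 × 332) = 1316412 / 977408 = 1.34684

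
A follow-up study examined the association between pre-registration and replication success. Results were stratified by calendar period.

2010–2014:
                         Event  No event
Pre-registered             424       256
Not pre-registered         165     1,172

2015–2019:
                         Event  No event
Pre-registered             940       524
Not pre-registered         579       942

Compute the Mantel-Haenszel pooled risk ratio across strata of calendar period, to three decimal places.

RR_MH = Σ(aᵢ·n₀ᵢ/nᵢ) / Σ(cᵢ·n₁ᵢ/nᵢ), with n₁ᵢ = aᵢ+bᵢ (exposed), n₀ᵢ = cᵢ+dᵢ (unexposed), nᵢ = n₁ᵢ+n₀ᵢ.
Stratum 1 (2010–2014): n₁ = 680, n₀ = 1337, n = 2017; a·n₀/n = 424·1337/2017 = 281.0550; c·n₁/n = 165·680/2017 = 55.6272
Stratum 2 (2015–2019): n₁ = 1464, n₀ = 1521, n = 2985; a·n₀/n = 940·1521/2985 = 478.9749; c·n₁/n = 579·1464/2985 = 283.9719
RR_MH = (281.0550 + 478.9749) / (55.6272 + 283.9719) = 760.0299 / 339.5990 = 2.23802

2.238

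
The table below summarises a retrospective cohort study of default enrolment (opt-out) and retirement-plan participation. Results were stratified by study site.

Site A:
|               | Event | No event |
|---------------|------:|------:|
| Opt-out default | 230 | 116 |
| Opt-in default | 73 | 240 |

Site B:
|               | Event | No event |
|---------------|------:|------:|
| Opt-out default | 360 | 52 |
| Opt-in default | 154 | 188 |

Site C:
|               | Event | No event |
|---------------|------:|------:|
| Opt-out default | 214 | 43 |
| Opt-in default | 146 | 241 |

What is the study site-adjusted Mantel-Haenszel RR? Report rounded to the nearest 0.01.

2.22

RR_MH = Σ(aᵢ·n₀ᵢ/nᵢ) / Σ(cᵢ·n₁ᵢ/nᵢ), with n₁ᵢ = aᵢ+bᵢ (exposed), n₀ᵢ = cᵢ+dᵢ (unexposed), nᵢ = n₁ᵢ+n₀ᵢ.
Stratum 1 (Site A): n₁ = 346, n₀ = 313, n = 659; a·n₀/n = 230·313/659 = 109.2413; c·n₁/n = 73·346/659 = 38.3278
Stratum 2 (Site B): n₁ = 412, n₀ = 342, n = 754; a·n₀/n = 360·342/754 = 163.2891; c·n₁/n = 154·412/754 = 84.1485
Stratum 3 (Site C): n₁ = 257, n₀ = 387, n = 644; a·n₀/n = 214·387/644 = 128.5994; c·n₁/n = 146·257/644 = 58.2640
RR_MH = (109.2413 + 163.2891 + 128.5994) / (38.3278 + 84.1485 + 58.2640) = 401.1298 / 180.7403 = 2.21937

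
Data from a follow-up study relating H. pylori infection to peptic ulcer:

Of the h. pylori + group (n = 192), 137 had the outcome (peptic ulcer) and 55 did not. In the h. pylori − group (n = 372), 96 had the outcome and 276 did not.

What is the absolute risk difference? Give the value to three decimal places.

From the description: a = 137, b = 55, c = 96, d = 276.
Risk in exposed = 137/192 = 0.713542; risk in unexposed = 96/372 = 0.258065.
Risk difference = 0.713542 − 0.258065 = 0.455477

0.455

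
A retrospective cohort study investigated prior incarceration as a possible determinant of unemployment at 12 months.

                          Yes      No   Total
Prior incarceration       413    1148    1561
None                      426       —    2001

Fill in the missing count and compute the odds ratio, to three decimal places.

The missing cell is in the unexposed row: 2001 − 426 = 1575.
So a = 413, b = 1148, c = 426, d = 1575.
OR = (a·d)/(b·c) = (413 × 1575) / (1148 × 426) = 650475 / 489048 = 1.33008

1.330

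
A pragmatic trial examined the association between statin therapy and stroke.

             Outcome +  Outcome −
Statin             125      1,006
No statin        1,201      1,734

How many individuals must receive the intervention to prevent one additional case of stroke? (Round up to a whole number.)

Risk in treated group = 125/1131 = 0.11052; risk in control = 1201/2935 = 0.40920.
Absolute risk reduction = 0.40920 − 0.11052 = 0.29868
NNT = 1 / ARR = 1 / 0.29868 = 3.348 → round up → 4

4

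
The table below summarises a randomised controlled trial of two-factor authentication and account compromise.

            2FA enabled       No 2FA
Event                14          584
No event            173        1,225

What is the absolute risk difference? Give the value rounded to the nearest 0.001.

-0.248

Reading the table with exposure as columns: a = 14 (2FA enabled, case), b = 173 (2FA enabled, non-case), c = 584 (No 2FA, case), d = 1225.
Risk in exposed = 14/187 = 0.074866; risk in unexposed = 584/1809 = 0.322830.
Risk difference = 0.074866 − 0.322830 = -0.247964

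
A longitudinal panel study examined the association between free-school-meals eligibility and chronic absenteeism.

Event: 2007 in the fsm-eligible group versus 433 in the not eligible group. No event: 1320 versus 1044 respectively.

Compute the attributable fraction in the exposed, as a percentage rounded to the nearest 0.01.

From the description: a = 2007, b = 1320, c = 433, d = 1044.
Risk in exposed = 2007/3327 = 0.60325; risk in unexposed = 433/1477 = 0.29316.
RR = 0.60325/0.29316 = 2.05772
AR% = (RR − 1)/RR × 100 = (2.05772 − 1)/2.05772 × 100 = 51.4026%

51.40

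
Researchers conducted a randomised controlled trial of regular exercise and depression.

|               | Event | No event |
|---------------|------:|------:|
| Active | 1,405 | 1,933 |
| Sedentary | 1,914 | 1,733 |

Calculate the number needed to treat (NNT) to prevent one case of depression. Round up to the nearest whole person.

Risk in treated group = 1405/3338 = 0.42091; risk in control = 1914/3647 = 0.52481.
Absolute risk reduction = 0.52481 − 0.42091 = 0.10390
NNT = 1 / ARR = 1 / 0.10390 = 9.624 → round up → 10

10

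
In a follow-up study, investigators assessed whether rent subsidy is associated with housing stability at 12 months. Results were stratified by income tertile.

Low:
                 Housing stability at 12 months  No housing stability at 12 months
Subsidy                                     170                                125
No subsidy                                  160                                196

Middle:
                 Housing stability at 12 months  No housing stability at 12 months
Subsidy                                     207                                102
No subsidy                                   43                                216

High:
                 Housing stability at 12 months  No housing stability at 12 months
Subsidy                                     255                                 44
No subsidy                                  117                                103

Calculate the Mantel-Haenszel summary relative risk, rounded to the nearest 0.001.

RR_MH = Σ(aᵢ·n₀ᵢ/nᵢ) / Σ(cᵢ·n₁ᵢ/nᵢ), with n₁ᵢ = aᵢ+bᵢ (exposed), n₀ᵢ = cᵢ+dᵢ (unexposed), nᵢ = n₁ᵢ+n₀ᵢ.
Stratum 1 (Low): n₁ = 295, n₀ = 356, n = 651; a·n₀/n = 170·356/651 = 92.9647; c·n₁/n = 160·295/651 = 72.5038
Stratum 2 (Middle): n₁ = 309, n₀ = 259, n = 568; a·n₀/n = 207·259/568 = 94.3891; c·n₁/n = 43·309/568 = 23.3926
Stratum 3 (High): n₁ = 299, n₀ = 220, n = 519; a·n₀/n = 255·220/519 = 108.0925; c·n₁/n = 117·299/519 = 67.4046
RR_MH = (92.9647 + 94.3891 + 108.0925) / (72.5038 + 23.3926 + 67.4046) = 295.4462 / 163.3011 = 1.80921

1.809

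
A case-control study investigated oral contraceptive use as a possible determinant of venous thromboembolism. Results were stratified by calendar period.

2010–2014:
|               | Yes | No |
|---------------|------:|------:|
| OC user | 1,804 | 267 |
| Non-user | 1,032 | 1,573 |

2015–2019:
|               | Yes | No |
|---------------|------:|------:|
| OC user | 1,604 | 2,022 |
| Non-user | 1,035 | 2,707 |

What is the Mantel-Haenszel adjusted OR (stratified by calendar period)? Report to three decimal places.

3.488

OR_MH = Σ(aᵢdᵢ/nᵢ) / Σ(bᵢcᵢ/nᵢ), where nᵢ is the stratum total.
Stratum 1 (2010–2014): n = 4676; a·d/n = 1804·1573/4676 = 606.8631; b·c/n = 267·1032/4676 = 58.9273
Stratum 2 (2015–2019): n = 7368; a·d/n = 1604·2707/7368 = 589.3089; b·c/n = 2022·1035/7368 = 284.0350
OR_MH = (606.8631 + 589.3089) / (58.9273 + 284.0350) = 1196.1720 / 342.9623 = 3.48777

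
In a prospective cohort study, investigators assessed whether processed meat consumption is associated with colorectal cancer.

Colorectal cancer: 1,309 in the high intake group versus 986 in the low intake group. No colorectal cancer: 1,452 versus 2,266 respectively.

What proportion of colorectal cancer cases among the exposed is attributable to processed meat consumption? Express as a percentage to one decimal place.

From the description: a = 1309, b = 1452, c = 986, d = 2266.
Risk in exposed = 1309/2761 = 0.47410; risk in unexposed = 986/3252 = 0.30320.
RR = 0.47410/0.30320 = 1.56368
AR% = (RR − 1)/RR × 100 = (1.56368 − 1)/1.56368 × 100 = 36.0481%

36.0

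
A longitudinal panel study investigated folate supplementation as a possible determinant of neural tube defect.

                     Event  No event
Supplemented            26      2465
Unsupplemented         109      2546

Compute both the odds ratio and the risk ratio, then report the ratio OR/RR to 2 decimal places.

Cells: a = 26, b = 2465, c = 109, d = 2546.
OR = (26·2546)/(2465·109) = 66196/268685 = 0.24637
Risk in exposed = 26/2491 = 0.01044; risk in unexposed = 109/2655 = 0.04105; RR = 0.25424
OR/RR = 0.24637 / 0.25424 = 0.96906
The outcome is rare in both groups, so OR ≈ RR (ratio near 1).

0.97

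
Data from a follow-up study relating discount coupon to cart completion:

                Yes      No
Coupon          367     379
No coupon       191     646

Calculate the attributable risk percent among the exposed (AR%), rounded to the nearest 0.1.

53.6

Cells: a = 367, b = 379, c = 191, d = 646.
Risk in exposed = 367/746 = 0.49196; risk in unexposed = 191/837 = 0.22820.
RR = 0.49196/0.22820 = 2.15585
AR% = (RR − 1)/RR × 100 = (2.15585 − 1)/2.15585 × 100 = 53.6147%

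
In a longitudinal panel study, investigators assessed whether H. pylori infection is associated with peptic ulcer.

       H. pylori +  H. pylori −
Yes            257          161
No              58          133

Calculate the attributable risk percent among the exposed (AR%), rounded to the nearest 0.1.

Reading the table with exposure as columns: a = 257 (H. pylori +, case), b = 58 (H. pylori +, non-case), c = 161 (H. pylori −, case), d = 133.
Risk in exposed = 257/315 = 0.81587; risk in unexposed = 161/294 = 0.54762.
RR = 0.81587/0.54762 = 1.48986
AR% = (RR − 1)/RR × 100 = (1.48986 − 1)/1.48986 × 100 = 32.8794%

32.9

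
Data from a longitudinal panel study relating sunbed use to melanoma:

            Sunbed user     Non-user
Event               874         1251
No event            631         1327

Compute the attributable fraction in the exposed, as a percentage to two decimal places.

Reading the table with exposure as columns: a = 874 (Sunbed user, case), b = 631 (Sunbed user, non-case), c = 1251 (Non-user, case), d = 1327.
Risk in exposed = 874/1505 = 0.58073; risk in unexposed = 1251/2578 = 0.48526.
RR = 0.58073/0.48526 = 1.19674
AR% = (RR − 1)/RR × 100 = (1.19674 − 1)/1.19674 × 100 = 16.4398%

16.44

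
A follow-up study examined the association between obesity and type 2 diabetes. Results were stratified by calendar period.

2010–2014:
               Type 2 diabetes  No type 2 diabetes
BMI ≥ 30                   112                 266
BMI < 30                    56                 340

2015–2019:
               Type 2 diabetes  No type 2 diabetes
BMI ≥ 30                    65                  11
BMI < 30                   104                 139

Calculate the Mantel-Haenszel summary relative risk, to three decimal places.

2.049

RR_MH = Σ(aᵢ·n₀ᵢ/nᵢ) / Σ(cᵢ·n₁ᵢ/nᵢ), with n₁ᵢ = aᵢ+bᵢ (exposed), n₀ᵢ = cᵢ+dᵢ (unexposed), nᵢ = n₁ᵢ+n₀ᵢ.
Stratum 1 (2010–2014): n₁ = 378, n₀ = 396, n = 774; a·n₀/n = 112·396/774 = 57.3023; c·n₁/n = 56·378/774 = 27.3488
Stratum 2 (2015–2019): n₁ = 76, n₀ = 243, n = 319; a·n₀/n = 65·243/319 = 49.5141; c·n₁/n = 104·76/319 = 24.7774
RR_MH = (57.3023 + 49.5141) / (27.3488 + 24.7774) = 106.8164 / 52.1263 = 2.04919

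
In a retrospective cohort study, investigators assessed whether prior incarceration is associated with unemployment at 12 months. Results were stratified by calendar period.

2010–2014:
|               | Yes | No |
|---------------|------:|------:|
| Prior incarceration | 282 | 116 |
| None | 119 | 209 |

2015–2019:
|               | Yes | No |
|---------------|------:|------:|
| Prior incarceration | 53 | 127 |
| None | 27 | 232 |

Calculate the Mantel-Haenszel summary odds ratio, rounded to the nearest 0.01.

4.07

OR_MH = Σ(aᵢdᵢ/nᵢ) / Σ(bᵢcᵢ/nᵢ), where nᵢ is the stratum total.
Stratum 1 (2010–2014): n = 726; a·d/n = 282·209/726 = 81.1818; b·c/n = 116·119/726 = 19.0138
Stratum 2 (2015–2019): n = 439; a·d/n = 53·232/439 = 28.0091; b·c/n = 127·27/439 = 7.8109
OR_MH = (81.1818 + 28.0091) / (19.0138 + 7.8109) = 109.1909 / 26.8247 = 4.07054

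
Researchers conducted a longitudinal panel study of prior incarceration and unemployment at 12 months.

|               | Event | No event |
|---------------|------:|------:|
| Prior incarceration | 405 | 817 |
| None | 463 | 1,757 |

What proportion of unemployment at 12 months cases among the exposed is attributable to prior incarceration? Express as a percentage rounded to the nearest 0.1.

37.1

Cells: a = 405, b = 817, c = 463, d = 1757.
Risk in exposed = 405/1222 = 0.33142; risk in unexposed = 463/2220 = 0.20856.
RR = 0.33142/0.20856 = 1.58912
AR% = (RR − 1)/RR × 100 = (1.58912 − 1)/1.58912 × 100 = 37.0720%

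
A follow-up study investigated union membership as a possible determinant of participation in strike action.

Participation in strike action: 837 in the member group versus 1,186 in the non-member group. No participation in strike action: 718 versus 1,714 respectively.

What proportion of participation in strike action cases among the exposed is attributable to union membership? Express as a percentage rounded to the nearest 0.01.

From the description: a = 837, b = 718, c = 1186, d = 1714.
Risk in exposed = 837/1555 = 0.53826; risk in unexposed = 1186/2900 = 0.40897.
RR = 0.53826/0.40897 = 1.31616
AR% = (RR − 1)/RR × 100 = (1.31616 − 1)/1.31616 × 100 = 24.0213%

24.02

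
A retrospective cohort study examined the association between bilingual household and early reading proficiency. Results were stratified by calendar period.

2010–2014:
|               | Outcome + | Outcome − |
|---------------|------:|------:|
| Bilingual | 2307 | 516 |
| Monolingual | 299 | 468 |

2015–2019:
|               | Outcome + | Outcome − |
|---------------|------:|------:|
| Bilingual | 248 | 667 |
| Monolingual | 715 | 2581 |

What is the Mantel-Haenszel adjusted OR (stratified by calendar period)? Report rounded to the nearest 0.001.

2.898

OR_MH = Σ(aᵢdᵢ/nᵢ) / Σ(bᵢcᵢ/nᵢ), where nᵢ is the stratum total.
Stratum 1 (2010–2014): n = 3590; a·d/n = 2307·468/3590 = 300.7454; b·c/n = 516·299/3590 = 42.9760
Stratum 2 (2015–2019): n = 4211; a·d/n = 248·2581/4211 = 152.0038; b·c/n = 667·715/4211 = 113.2522
OR_MH = (300.7454 + 152.0038) / (42.9760 + 113.2522) = 452.7492 / 156.2282 = 2.89800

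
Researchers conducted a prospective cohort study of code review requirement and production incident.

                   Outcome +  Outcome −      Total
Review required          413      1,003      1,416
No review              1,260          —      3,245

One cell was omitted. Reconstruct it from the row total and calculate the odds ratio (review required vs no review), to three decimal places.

The missing cell is in the unexposed row: 3245 − 1260 = 1985.
So a = 413, b = 1003, c = 1260, d = 1985.
OR = (a·d)/(b·c) = (413 × 1985) / (1003 × 1260) = 819805 / 1263780 = 0.64869

0.649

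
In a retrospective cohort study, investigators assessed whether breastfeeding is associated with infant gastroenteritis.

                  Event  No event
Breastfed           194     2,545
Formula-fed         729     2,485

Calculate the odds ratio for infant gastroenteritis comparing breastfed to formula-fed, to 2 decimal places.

Cells: a = 194, b = 2545, c = 729, d = 2485.
OR = (a·d)/(b·c) = (194 × 2485) / (2545 × 729) = 482090 / 1855305 = 0.25984
Exposure is associated with lower odds of infant gastroenteritis (OR = 0.26 < 1).

0.26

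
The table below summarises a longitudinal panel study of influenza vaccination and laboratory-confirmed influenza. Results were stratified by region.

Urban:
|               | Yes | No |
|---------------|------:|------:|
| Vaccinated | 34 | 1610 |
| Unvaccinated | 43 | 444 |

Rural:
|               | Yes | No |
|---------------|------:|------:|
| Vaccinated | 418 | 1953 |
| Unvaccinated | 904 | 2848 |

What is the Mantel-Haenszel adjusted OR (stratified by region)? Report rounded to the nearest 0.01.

0.63

OR_MH = Σ(aᵢdᵢ/nᵢ) / Σ(bᵢcᵢ/nᵢ), where nᵢ is the stratum total.
Stratum 1 (Urban): n = 2131; a·d/n = 34·444/2131 = 7.0840; b·c/n = 1610·43/2131 = 32.4871
Stratum 2 (Rural): n = 6123; a·d/n = 418·2848/6123 = 194.4250; b·c/n = 1953·904/6123 = 288.3410
OR_MH = (7.0840 + 194.4250) / (32.4871 + 288.3410) = 201.5090 / 320.8281 = 0.62809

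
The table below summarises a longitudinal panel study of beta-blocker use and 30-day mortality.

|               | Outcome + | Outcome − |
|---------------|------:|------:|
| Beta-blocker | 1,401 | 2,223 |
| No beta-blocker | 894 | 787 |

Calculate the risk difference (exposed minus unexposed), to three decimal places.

-0.145

Cells: a = 1401, b = 2223, c = 894, d = 787.
Risk in exposed = 1401/3624 = 0.386589; risk in unexposed = 894/1681 = 0.531826.
Risk difference = 0.386589 − 0.531826 = -0.145237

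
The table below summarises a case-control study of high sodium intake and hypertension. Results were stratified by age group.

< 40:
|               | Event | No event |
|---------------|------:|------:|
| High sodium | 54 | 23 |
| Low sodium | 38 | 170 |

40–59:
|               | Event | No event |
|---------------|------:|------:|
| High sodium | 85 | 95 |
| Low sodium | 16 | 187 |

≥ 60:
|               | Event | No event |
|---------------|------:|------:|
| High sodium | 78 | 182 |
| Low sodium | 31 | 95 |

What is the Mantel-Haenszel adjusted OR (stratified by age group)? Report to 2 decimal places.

OR_MH = Σ(aᵢdᵢ/nᵢ) / Σ(bᵢcᵢ/nᵢ), where nᵢ is the stratum total.
Stratum 1 (< 40): n = 285; a·d/n = 54·170/285 = 32.2105; b·c/n = 23·38/285 = 3.0667
Stratum 2 (40–59): n = 383; a·d/n = 85·187/383 = 41.5013; b·c/n = 95·16/383 = 3.9687
Stratum 3 (≥ 60): n = 386; a·d/n = 78·95/386 = 19.1969; b·c/n = 182·31/386 = 14.6166
OR_MH = (32.2105 + 41.5013 + 19.1969) / (3.0667 + 3.9687 + 14.6166) = 92.9087 / 21.6519 = 4.29102

4.29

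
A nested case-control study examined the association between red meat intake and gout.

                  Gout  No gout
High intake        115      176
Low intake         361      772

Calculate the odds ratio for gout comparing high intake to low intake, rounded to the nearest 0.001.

Cells: a = 115, b = 176, c = 361, d = 772.
OR = (a·d)/(b·c) = (115 × 772) / (176 × 361) = 88780 / 63536 = 1.39732
The odds of gout are about 1.40 times as high in the high intake group.

1.397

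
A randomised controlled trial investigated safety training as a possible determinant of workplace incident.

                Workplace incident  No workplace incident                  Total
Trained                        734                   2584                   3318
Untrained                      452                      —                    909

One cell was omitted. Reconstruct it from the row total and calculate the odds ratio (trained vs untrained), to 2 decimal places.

0.29

The missing cell is in the unexposed row: 909 − 452 = 457.
So a = 734, b = 2584, c = 452, d = 457.
OR = (a·d)/(b·c) = (734 × 457) / (2584 × 452) = 335438 / 1167968 = 0.28720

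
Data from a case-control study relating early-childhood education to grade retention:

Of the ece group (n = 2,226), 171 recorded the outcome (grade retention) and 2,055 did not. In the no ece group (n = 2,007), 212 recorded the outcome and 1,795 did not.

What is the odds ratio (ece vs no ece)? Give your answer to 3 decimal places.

From the description: a = 171, b = 2055, c = 212, d = 1795.
OR = (a·d)/(b·c) = (171 × 1795) / (2055 × 212) = 306945 / 435660 = 0.70455
Exposure is associated with lower odds of grade retention (OR = 0.70 < 1).

0.705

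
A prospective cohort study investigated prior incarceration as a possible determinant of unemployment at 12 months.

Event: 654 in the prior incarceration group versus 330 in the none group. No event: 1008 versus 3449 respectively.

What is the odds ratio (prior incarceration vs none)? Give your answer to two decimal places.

From the description: a = 654, b = 1008, c = 330, d = 3449.
OR = (a·d)/(b·c) = (654 × 3449) / (1008 × 330) = 2255646 / 332640 = 6.78104
The odds of unemployment at 12 months are about 6.78 times as high in the prior incarceration group.

6.78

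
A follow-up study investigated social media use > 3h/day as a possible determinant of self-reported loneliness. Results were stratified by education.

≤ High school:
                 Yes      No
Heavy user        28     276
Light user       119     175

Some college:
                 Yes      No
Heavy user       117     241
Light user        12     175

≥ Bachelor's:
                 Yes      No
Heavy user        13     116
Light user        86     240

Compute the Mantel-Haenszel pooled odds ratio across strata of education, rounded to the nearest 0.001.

OR_MH = Σ(aᵢdᵢ/nᵢ) / Σ(bᵢcᵢ/nᵢ), where nᵢ is the stratum total.
Stratum 1 (≤ High school): n = 598; a·d/n = 28·175/598 = 8.1940; b·c/n = 276·119/598 = 54.9231
Stratum 2 (Some college): n = 545; a·d/n = 117·175/545 = 37.5688; b·c/n = 241·12/545 = 5.3064
Stratum 3 (≥ Bachelor's): n = 455; a·d/n = 13·240/455 = 6.8571; b·c/n = 116·86/455 = 21.9253
OR_MH = (8.1940 + 37.5688 + 6.8571) / (54.9231 + 5.3064 + 21.9253) = 52.6199 / 82.1548 = 0.64050

0.640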